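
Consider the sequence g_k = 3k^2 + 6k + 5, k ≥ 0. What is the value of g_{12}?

509

g_{12} = 3·12^2 + 6·12 + 5 = 509.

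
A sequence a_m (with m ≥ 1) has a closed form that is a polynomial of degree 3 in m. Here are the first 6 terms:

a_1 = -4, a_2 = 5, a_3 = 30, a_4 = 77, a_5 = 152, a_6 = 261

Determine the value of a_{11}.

1526

1st diffs: 9, 25, 47, 75, 109.
2nd diffs: 16, 22, 28, 34.
3rd diffs: 6, 6, 6 (constant).
Newton forward-difference form: a_m = -4 + 9·C(m-1,1) + 16·C(m-1,2) + 6·C(m-1,3).
At m = 11: m-1 = 10, so a_{11} = -4 + 90 + 720 + 720 = 1526.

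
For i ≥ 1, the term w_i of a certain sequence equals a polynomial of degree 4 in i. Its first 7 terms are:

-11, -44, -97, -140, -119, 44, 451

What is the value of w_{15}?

32651

1st diffs: -33, -53, -43, 21, 163, 407.
2nd diffs: -20, 10, 64, 142, 244.
3rd diffs: 30, 54, 78, 102.
4th diffs: 24, 24, 24 (constant).
Newton forward-difference form: w_i = -11 + (-33)·C(i-1,1) + (-20)·C(i-1,2) + 30·C(i-1,3) + 24·C(i-1,4).
At i = 15: i-1 = 14, so w_{15} = -11 - 462 - 1820 + 10920 + 24024 = 32651.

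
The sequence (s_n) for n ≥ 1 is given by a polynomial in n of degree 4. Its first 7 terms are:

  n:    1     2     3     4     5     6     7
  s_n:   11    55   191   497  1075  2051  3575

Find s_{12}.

26345

1st diffs: 44, 136, 306, 578, 976, 1524.
2nd diffs: 92, 170, 272, 398, 548.
3rd diffs: 78, 102, 126, 150.
4th diffs: 24, 24, 24 (constant).
Newton forward-difference form: s_n = 11 + 44·C(n-1,1) + 92·C(n-1,2) + 78·C(n-1,3) + 24·C(n-1,4).
At n = 12: n-1 = 11, so s_{12} = 11 + 484 + 5060 + 12870 + 7920 = 26345.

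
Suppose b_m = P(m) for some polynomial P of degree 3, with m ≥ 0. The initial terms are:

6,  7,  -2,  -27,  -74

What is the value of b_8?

-602

1st diffs: 1, -9, -25, -47.
2nd diffs: -10, -16, -22.
3rd diffs: -6, -6 (constant).
Newton forward-difference form: b_m = 6 + 1·C(m,1) + (-10)·C(m,2) + (-6)·C(m,3).
At m = 8: m = 8, so b_8 = 6 + 8 - 280 - 336 = -602.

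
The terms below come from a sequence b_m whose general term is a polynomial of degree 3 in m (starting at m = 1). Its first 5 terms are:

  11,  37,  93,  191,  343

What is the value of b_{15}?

1st diffs: 26, 56, 98, 152.
2nd diffs: 30, 42, 54.
3rd diffs: 12, 12 (constant).
Newton forward-difference form: b_m = 11 + 26·C(m-1,1) + 30·C(m-1,2) + 12·C(m-1,3).
At m = 15: m-1 = 14, so b_{15} = 11 + 364 + 2730 + 4368 = 7473.

7473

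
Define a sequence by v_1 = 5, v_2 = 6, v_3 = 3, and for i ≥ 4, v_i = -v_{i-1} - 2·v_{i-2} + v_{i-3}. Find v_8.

27

Applying the relation repeatedly:
v_4 = -10, v_5 = 10, v_6 = 13, v_7 = -43, v_8 = 27.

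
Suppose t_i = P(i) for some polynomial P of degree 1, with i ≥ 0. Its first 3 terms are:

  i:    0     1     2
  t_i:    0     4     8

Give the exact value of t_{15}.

60

1st diffs: 4, 4 (constant).
So t_i = 4i.
Evaluating at i = 15 gives t_{15} = 60.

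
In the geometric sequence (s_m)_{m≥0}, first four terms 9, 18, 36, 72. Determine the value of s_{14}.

147456

Common ratio r = 2.
s_m = 9·2^(m-0).
s_{14} = 9·2^14 = 147456.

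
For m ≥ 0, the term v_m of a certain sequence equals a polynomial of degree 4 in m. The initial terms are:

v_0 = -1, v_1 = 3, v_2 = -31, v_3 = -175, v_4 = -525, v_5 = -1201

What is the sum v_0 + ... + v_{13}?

1st diffs: 4, -34, -144, -350, -676.
2nd diffs: -38, -110, -206, -326.
3rd diffs: -72, -96, -120.
4th diffs: -24, -24 (constant).
Newton forward-difference form: v_m = -1 + 4·C(m,1) + (-38)·C(m,2) + (-72)·C(m,3) + (-24)·C(m,4).
Continuing: …, -2347, -4131, -6745, -10405, …, v_{13} = -40665.
Summing m = 0..13 (14 terms) gives -133602.

-133602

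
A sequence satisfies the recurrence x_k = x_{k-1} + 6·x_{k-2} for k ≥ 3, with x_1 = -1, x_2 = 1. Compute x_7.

-197

Iterate the recurrence:
x_3 = -5, x_4 = 1, x_5 = -29, x_6 = -23, x_7 = -197.
(Characteristic roots are 3 and -2.)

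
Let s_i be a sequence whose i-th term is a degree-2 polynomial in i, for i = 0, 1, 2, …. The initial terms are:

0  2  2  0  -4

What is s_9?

-54

1st diffs: 2, 0, -2, -4.
2nd diffs: -2, -2, -2 (constant).
Newton forward-difference form: s_i = 2·C(i,1) + (-2)·C(i,2).
At i = 9: i = 9, so s_9 = 18 - 72 = -54.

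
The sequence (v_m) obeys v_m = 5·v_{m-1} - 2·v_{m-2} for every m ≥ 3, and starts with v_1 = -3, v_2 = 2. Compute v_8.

33044

Applying the relation repeatedly:
v_3 = 16, v_4 = 76, v_5 = 348, v_6 = 1588, v_7 = 7244, v_8 = 33044.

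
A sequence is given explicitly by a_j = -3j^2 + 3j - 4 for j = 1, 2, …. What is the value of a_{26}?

-1954

a_{26} = -3·26^2 + 3·26 - 4 = -1954.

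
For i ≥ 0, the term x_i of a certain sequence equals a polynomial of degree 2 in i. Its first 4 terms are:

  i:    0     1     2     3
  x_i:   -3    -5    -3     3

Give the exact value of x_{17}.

1st diffs: -2, 2, 6.
2nd diffs: 4, 4 (constant).
So x_i = 2i^2 - 4i - 3.
Evaluating at i = 17 gives x_{17} = 507.

507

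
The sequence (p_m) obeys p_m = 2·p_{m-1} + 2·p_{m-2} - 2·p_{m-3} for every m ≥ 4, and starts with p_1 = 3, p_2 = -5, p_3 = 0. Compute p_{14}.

p_4 = -16; p_5 = -22; p_6 = -76; …; p_{11} = -6504; p_{12} = -16192; p_{13} = -40112; p_{14} = -99600.

-99600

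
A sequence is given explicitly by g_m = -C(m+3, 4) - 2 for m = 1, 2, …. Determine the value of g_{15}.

C(18, 4) = 3060, so g_{15} = -3062.

-3062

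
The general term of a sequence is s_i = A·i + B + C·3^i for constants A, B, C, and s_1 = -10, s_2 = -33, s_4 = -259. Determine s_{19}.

The three given values yield: A + B + 3C = -10; 2A + B + 9C = -33; 4A + B + 81C = -259.
Subtracting the first from the second: A + 6C = -23.
Subtracting the second from the third: 2A + 72C = -226.
Solving: C = -3, A = -5, then B = 4.
Hence s_{19} = -5·19 + 4 + (-3)·1162261467 = -3486784492.

-3486784492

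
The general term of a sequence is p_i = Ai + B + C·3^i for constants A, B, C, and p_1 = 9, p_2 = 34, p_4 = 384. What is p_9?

Write the equations: A + B + 3C = 9; 2A + B + 9C = 34; 4A + B + 81C = 384.
Subtracting the first from the second: A + 6C = 25.
Subtracting the second from the third: 2A + 72C = 350.
Solving: C = 5, A = -5, then B = -1.
So p_i = -5·i + (-1) + 5·3^i; at i=9 this is 98369.

98369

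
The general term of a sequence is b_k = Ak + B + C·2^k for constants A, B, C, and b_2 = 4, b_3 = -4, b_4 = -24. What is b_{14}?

-49088

At k = 2, 3, 4: 2A + B + 4C = 4; 3A + B + 8C = -4; 4A + B + 16C = -24.
Subtracting the first from the second: A + 4C = -8.
Subtracting the second from the third: A + 8C = -20.
Solving: C = -3, A = 4, then B = 8.
Hence b_{14} = 4·14 + 8 + (-3)·16384 = -49088.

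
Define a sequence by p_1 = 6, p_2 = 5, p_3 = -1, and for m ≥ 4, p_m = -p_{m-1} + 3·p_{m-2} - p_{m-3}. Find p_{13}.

-22674

Applying the relation repeatedly:
p_4 = 10, p_5 = -18, p_6 = 49, p_7 = -113, p_8 = 278, p_9 = -666, p_{10} = 1613, p_{11} = -3889, p_{12} = 9394, p_{13} = -22674.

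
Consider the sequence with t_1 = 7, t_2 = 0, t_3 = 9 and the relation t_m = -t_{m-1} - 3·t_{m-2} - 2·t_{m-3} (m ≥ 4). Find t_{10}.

433

t_4 = -23  t_5 = -4  t_6 = 55  t_7 = 3  t_8 = -160  t_9 = 41  t_{10} = 433.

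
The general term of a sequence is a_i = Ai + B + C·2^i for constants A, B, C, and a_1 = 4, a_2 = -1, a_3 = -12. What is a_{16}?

Plug in i = 1, 2, 3: A + B + 2C = 4; 2A + B + 4C = -1; 3A + B + 8C = -12.
Subtracting the first from the second: A + 2C = -5.
Subtracting the second from the third: A + 4C = -11.
Solving: C = -3, A = 1, then B = 9.
Hence a_{16} = 1·16 + 9 + (-3)·65536 = -196583.

-196583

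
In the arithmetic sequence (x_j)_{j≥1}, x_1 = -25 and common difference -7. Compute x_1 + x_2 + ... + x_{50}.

-9825

x_j = -25 + (j - 1)·(-7).
x_{50} = -368; S = 50·(-25 + (-368))/2 = -9825.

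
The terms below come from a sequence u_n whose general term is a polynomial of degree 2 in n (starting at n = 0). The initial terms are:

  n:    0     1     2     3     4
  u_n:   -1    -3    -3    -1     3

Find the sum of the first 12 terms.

296

1st diffs: -2, 0, 2, 4.
2nd diffs: 2, 2, 2 (constant).
Newton forward-difference form: u_n = -1 + (-2)·C(n,1) + 2·C(n,2).
Continuing: …, 9, 17, 27, 39, …, u_{11} = 87.
Summing n = 0..11 (12 terms) gives 296.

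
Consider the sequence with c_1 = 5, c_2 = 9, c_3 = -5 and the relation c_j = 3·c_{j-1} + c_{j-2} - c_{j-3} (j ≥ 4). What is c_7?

Step forward from the initial values:
c_4 = -11;  c_5 = -47;  c_6 = -147;  c_7 = -477.

-477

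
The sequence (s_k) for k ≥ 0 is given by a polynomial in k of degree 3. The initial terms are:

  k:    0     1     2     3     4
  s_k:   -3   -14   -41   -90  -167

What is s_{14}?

-3797

1st diffs: -11, -27, -49, -77.
2nd diffs: -16, -22, -28.
3rd diffs: -6, -6 (constant).
Newton forward-difference form: s_k = -3 + (-11)·C(k,1) + (-16)·C(k,2) + (-6)·C(k,3).
At k = 14: k = 14, so s_{14} = -3 - 154 - 1456 - 2184 = -3797.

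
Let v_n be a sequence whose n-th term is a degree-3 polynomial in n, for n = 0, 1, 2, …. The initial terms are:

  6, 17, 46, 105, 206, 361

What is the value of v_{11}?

1st diffs: 11, 29, 59, 101, 155.
2nd diffs: 18, 30, 42, 54.
3rd diffs: 12, 12, 12 (constant).
Newton forward-difference form: v_n = 6 + 11·C(n,1) + 18·C(n,2) + 12·C(n,3).
At n = 11: n = 11, so v_{11} = 6 + 121 + 990 + 1980 = 3097.

3097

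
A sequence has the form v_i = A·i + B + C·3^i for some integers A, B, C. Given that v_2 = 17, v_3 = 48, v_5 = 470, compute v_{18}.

774840897

At i = 2, 3, 5: 2A + B + 9C = 17; 3A + B + 27C = 48; 5A + B + 243C = 470.
Subtracting the first from the second: A + 18C = 31.
Subtracting the second from the third: 2A + 216C = 422.
Solving: C = 2, A = -5, then B = 9.
Therefore v_{18} = -90 + 9 + 2·387420489 = 774840897.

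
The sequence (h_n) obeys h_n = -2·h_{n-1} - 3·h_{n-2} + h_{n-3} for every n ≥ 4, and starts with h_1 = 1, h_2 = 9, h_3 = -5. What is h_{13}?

Step forward from the initial values:
h_4 = -16; h_5 = 56; h_6 = -69; h_7 = -46; h_8 = 355; h_9 = -641; h_{10} = 171; h_{11} = 1936; h_{12} = -5026; h_{13} = 4415.

4415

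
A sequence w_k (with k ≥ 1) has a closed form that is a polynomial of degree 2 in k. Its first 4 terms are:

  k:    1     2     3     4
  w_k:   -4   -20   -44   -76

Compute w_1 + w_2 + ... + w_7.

-644

1st diffs: -16, -24, -32.
2nd diffs: -8, -8 (constant).
Newton forward-difference form: w_k = -4 + (-16)·C(k-1,1) + (-8)·C(k-1,2).
Continuing: -116, -164, -220.
Summing k = 1..7 (7 terms) gives -644.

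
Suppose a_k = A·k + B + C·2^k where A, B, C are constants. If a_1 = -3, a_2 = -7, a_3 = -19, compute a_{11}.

The three given values yield: A + B + 2C = -3; 2A + B + 4C = -7; 3A + B + 8C = -19.
Subtracting the first from the second: A + 2C = -4.
Subtracting the second from the third: A + 4C = -12.
Solving: C = -4, A = 4, then B = 1.
So a_k = 4·k + 1 + (-4)·2^k; at k=11 this is -8147.

-8147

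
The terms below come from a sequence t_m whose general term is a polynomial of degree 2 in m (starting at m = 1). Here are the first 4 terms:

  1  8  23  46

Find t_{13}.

1st diffs: 7, 15, 23.
2nd diffs: 8, 8 (constant).
So t_m = 4m^2 - 5m + 2.
Evaluating at m = 13 gives t_{13} = 613.

613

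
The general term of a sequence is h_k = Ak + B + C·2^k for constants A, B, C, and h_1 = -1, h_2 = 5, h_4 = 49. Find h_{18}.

Write the equations: A + B + 2C = -1; 2A + B + 4C = 5; 4A + B + 16C = 49.
Subtracting the first from the second: A + 2C = 6.
Subtracting the second from the third: 2A + 12C = 44.
Solving: C = 4, A = -2, then B = -7.
Therefore h_{18} = -36 + (-7) + 4·262144 = 1048533.

1048533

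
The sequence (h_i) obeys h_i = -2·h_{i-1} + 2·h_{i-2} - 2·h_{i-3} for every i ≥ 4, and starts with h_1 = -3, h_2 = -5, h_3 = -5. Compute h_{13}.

-79248

Compute successive terms:
h_4 = 6;  h_5 = -12;  h_6 = 46;  h_7 = -128;  h_8 = 372;  h_9 = -1092;  h_{10} = 3184;  h_{11} = -9296;  h_{12} = 27144;  h_{13} = -79248.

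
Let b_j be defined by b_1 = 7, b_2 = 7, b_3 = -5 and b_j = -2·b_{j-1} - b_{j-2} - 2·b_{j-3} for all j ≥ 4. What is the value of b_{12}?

Compute successive terms:
b_4 = -11, b_5 = 13, b_6 = -5, b_7 = 19, b_8 = -59, b_9 = 109, b_{10} = -197, b_{11} = 403, b_{12} = -827.

-827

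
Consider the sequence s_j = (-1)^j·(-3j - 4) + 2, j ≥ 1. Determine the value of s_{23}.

(-1)^23 = -1; -3j - 4 at j=23 is -73; so s_{23} = 75.

75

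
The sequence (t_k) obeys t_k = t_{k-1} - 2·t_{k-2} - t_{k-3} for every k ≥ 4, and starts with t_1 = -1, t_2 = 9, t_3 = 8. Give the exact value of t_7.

Applying the relation repeatedly:
t_4 = -9;  t_5 = -34;  t_6 = -24;  t_7 = 53.

53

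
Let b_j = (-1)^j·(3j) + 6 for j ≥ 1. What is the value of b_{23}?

-63

(-1)^23 = -1; 3j at j=23 is 69; so b_{23} = -63.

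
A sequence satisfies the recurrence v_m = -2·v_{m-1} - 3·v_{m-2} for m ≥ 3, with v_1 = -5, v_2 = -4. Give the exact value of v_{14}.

7424

Iterate the recurrence:
v_3 = 23;  v_4 = -34;  v_5 = -1;  …;  v_{11} = 1007;  v_{12} = 1382;  v_{13} = -5785;  v_{14} = 7424.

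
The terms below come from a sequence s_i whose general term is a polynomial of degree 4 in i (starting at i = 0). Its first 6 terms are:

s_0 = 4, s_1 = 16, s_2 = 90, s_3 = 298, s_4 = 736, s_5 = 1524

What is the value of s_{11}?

1st diffs: 12, 74, 208, 438, 788.
2nd diffs: 62, 134, 230, 350.
3rd diffs: 72, 96, 120.
4th diffs: 24, 24 (constant).
Newton forward-difference form: s_i = 4 + 12·C(i,1) + 62·C(i,2) + 72·C(i,3) + 24·C(i,4).
At i = 11: i = 11, so s_{11} = 4 + 132 + 3410 + 11880 + 7920 = 23346.

23346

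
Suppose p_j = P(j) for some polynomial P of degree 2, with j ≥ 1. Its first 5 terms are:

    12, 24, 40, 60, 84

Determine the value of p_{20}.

1st diffs: 12, 16, 20, 24.
2nd diffs: 4, 4, 4 (constant).
Newton forward-difference form: p_j = 12 + 12·C(j-1,1) + 4·C(j-1,2).
At j = 20: j-1 = 19, so p_{20} = 12 + 228 + 684 = 924.

924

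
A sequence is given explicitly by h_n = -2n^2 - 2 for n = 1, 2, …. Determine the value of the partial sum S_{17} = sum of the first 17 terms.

-3604

Over n = 1..17: Σn = 153, Σn² = 1785.
Total = (-2)·1785 + (-2)·17 = -3604.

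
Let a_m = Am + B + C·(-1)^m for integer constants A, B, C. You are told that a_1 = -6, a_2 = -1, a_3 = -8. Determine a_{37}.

At m = 1, 2, 3: A + B - C = -6; 2A + B + C = -1; 3A + B - C = -8.
Subtracting the first from the second: A + 2C = 5.
Subtracting the second from the third: A - 2C = -7.
Solving: C = 3, A = -1, then B = -2.
Hence a_{37} = -1·37 + (-2) + 3·(-1) = -42.

-42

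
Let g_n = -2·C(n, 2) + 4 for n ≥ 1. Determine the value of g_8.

-52

C(8, 2) = 28, so g_8 = -52.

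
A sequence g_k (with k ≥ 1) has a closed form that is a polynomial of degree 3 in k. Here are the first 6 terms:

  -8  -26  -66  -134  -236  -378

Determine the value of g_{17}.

1st diffs: -18, -40, -68, -102, -142.
2nd diffs: -22, -28, -34, -40.
3rd diffs: -6, -6, -6 (constant).
Newton forward-difference form: g_k = -8 + (-18)·C(k-1,1) + (-22)·C(k-1,2) + (-6)·C(k-1,3).
At k = 17: k-1 = 16, so g_{17} = -8 - 288 - 2640 - 3360 = -6296.

-6296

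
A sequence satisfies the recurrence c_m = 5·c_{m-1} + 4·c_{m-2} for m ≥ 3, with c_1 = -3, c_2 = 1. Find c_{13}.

-203597943

Compute successive terms:
c_3 = -7  c_4 = -31  c_5 = -183  …  c_{10} = -1098479  c_{11} = -6263047  c_{12} = -35709151  c_{13} = -203597943.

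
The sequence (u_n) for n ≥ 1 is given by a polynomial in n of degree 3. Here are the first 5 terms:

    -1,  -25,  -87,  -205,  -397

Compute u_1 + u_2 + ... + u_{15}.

1st diffs: -24, -62, -118, -192.
2nd diffs: -38, -56, -74.
3rd diffs: -18, -18 (constant).
Newton forward-difference form: u_n = -1 + (-24)·C(n-1,1) + (-38)·C(n-1,2) + (-18)·C(n-1,3).
Continuing: …, -681, -1075, -1597, -2265, …, u_{15} = -10347.
Summing n = 1..15 (15 terms) gives -44395.

-44395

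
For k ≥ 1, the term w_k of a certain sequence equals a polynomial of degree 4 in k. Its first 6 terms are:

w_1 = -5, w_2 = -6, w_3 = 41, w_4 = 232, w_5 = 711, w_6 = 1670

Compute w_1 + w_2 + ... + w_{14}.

1st diffs: -1, 47, 191, 479, 959.
2nd diffs: 48, 144, 288, 480.
3rd diffs: 96, 144, 192.
4th diffs: 48, 48 (constant).
Newton forward-difference form: w_k = -5 + (-1)·C(k-1,1) + 48·C(k-1,2) + 96·C(k-1,3) + 48·C(k-1,4).
Continuing: …, 3349, 6036, 10067, 15826, …, w_{14} = 65502.
Summing k = 1..14 (14 terms) gives 209503.

209503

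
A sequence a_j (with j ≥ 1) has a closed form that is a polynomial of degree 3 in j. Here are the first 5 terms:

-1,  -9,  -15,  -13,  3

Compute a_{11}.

1st diffs: -8, -6, 2, 16.
2nd diffs: 2, 8, 14.
3rd diffs: 6, 6 (constant).
Newton forward-difference form: a_j = -1 + (-8)·C(j-1,1) + 2·C(j-1,2) + 6·C(j-1,3).
At j = 11: j-1 = 10, so a_{11} = -1 - 80 + 90 + 720 = 729.

729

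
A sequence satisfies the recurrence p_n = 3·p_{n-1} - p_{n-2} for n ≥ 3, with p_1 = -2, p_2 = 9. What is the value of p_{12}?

p_3 = 29, p_4 = 78, p_5 = 205, p_6 = 537, p_7 = 1406, p_8 = 3681, p_9 = 9637, p_{10} = 25230, p_{11} = 66053, p_{12} = 172929.

172929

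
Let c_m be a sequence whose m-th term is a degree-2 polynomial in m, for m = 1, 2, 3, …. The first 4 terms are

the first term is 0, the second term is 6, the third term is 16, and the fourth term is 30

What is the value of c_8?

126

1st diffs: 6, 10, 14.
2nd diffs: 4, 4 (constant).
Newton forward-difference form: c_m = 6·C(m-1,1) + 4·C(m-1,2).
At m = 8: m-1 = 7, so c_8 = 42 + 84 = 126.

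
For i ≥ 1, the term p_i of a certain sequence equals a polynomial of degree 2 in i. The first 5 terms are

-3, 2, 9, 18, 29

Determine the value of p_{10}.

114

1st diffs: 5, 7, 9, 11.
2nd diffs: 2, 2, 2 (constant).
So p_i = i^2 + 2i - 6.
Evaluating at i = 10 gives p_{10} = 114.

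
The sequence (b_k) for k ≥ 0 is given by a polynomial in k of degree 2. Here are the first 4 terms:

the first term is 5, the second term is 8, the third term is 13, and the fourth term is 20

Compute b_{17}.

328

1st diffs: 3, 5, 7.
2nd diffs: 2, 2 (constant).
Newton forward-difference form: b_k = 5 + 3·C(k,1) + 2·C(k,2).
At k = 17: k = 17, so b_{17} = 5 + 51 + 272 = 328.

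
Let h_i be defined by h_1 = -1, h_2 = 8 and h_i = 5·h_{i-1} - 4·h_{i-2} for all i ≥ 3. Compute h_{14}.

h_3 = 44; h_4 = 188; h_5 = 764; …; h_{11} = 3145724; h_{12} = 12582908; h_{13} = 50331644; h_{14} = 201326588.
(Characteristic roots are 4 and 1.)

201326588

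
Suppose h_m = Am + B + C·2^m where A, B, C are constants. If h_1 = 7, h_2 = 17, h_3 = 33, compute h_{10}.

Write the equations: A + B + 2C = 7; 2A + B + 4C = 17; 3A + B + 8C = 33.
Subtracting the first from the second: A + 2C = 10.
Subtracting the second from the third: A + 4C = 16.
Solving: C = 3, A = 4, then B = -3.
So h_m = 4·m + (-3) + 3·2^m; at m=10 this is 3109.

3109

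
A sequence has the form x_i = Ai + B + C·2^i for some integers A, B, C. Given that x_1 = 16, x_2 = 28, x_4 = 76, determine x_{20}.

Write the equations: A + B + 2C = 16; 2A + B + 4C = 28; 4A + B + 16C = 76.
Subtracting the first from the second: A + 2C = 12.
Subtracting the second from the third: 2A + 12C = 48.
Solving: C = 3, A = 6, then B = 4.
So x_i = 6·i + 4 + 3·2^i; at i=20 this is 3145852.

3145852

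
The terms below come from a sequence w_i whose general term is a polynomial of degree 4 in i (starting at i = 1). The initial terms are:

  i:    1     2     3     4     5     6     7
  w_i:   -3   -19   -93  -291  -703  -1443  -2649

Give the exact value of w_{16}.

1st diffs: -16, -74, -198, -412, -740, -1206.
2nd diffs: -58, -124, -214, -328, -466.
3rd diffs: -66, -90, -114, -138.
4th diffs: -24, -24, -24 (constant).
So w_i = -i^4 - i^3 + 2i^2 - 3.
Evaluating at i = 16 gives w_{16} = -69123.

-69123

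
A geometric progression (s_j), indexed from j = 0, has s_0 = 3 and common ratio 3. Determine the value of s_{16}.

s_j = 3·3^(j-0).
s_{16} = 3·3^16 = 129140163.

129140163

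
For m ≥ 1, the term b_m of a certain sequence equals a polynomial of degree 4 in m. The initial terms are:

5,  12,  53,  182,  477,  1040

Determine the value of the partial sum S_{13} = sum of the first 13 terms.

1st diffs: 7, 41, 129, 295, 563.
2nd diffs: 34, 88, 166, 268.
3rd diffs: 54, 78, 102.
4th diffs: 24, 24 (constant).
Newton forward-difference form: b_m = 5 + 7·C(m-1,1) + 34·C(m-1,2) + 54·C(m-1,3) + 24·C(m-1,4).
Continuing: …, 1997, 3498, 5717, 8852, …, b_{13} = 26093.
Summing m = 1..13 (13 terms) gives 79833.

79833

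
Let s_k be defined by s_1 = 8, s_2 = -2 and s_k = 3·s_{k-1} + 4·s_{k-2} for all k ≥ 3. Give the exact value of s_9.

Step forward from the initial values:
s_3 = 26  s_4 = 70  s_5 = 314  s_6 = 1222  s_7 = 4922  s_8 = 19654  s_9 = 78650.
(Characteristic roots are 4 and -1.)

78650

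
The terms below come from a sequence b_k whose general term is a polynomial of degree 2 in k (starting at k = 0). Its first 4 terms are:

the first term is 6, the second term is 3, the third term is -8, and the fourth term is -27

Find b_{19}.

-1419

1st diffs: -3, -11, -19.
2nd diffs: -8, -8 (constant).
Newton forward-difference form: b_k = 6 + (-3)·C(k,1) + (-8)·C(k,2).
At k = 19: k = 19, so b_{19} = 6 - 57 - 1368 = -1419.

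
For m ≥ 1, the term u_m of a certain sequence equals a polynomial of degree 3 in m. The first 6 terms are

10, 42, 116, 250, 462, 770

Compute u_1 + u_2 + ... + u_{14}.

36358

1st diffs: 32, 74, 134, 212, 308.
2nd diffs: 42, 60, 78, 96.
3rd diffs: 18, 18, 18 (constant).
Newton forward-difference form: u_m = 10 + 32·C(m-1,1) + 42·C(m-1,2) + 18·C(m-1,3).
Continuing: …, 1192, 1746, 2450, 3322, …, u_{14} = 8850.
Summing m = 1..14 (14 terms) gives 36358.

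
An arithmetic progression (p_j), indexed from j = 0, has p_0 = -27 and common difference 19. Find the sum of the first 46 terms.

p_j = -27 + (j - 0)·19.
p_{45} = 828; S = 46·(-27 + 828)/2 = 18423.

18423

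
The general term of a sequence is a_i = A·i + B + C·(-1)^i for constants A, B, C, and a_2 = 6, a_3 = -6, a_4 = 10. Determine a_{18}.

Write the equations: 2A + B + C = 6; 3A + B - C = -6; 4A + B + C = 10.
Subtracting the first from the second: A - 2C = -12.
Subtracting the second from the third: A + 2C = 16.
Solving: C = 7, A = 2, then B = -5.
Therefore a_{18} = 36 + (-5) + 7·1 = 38.

38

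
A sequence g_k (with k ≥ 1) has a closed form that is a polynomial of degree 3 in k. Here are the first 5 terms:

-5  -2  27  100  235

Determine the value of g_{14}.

7210

1st diffs: 3, 29, 73, 135.
2nd diffs: 26, 44, 62.
3rd diffs: 18, 18 (constant).
Newton forward-difference form: g_k = -5 + 3·C(k-1,1) + 26·C(k-1,2) + 18·C(k-1,3).
At k = 14: k-1 = 13, so g_{14} = -5 + 39 + 2028 + 5148 = 7210.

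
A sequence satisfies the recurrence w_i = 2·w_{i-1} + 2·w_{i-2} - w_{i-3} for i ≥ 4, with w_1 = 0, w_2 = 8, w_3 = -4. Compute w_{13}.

12096

Step forward from the initial values:
w_4 = 8  w_5 = 0  w_6 = 20  w_7 = 32  w_8 = 104  w_9 = 252  w_{10} = 680  w_{11} = 1760  w_{12} = 4628  w_{13} = 12096.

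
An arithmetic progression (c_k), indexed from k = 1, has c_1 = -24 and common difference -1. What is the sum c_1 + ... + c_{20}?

-670

c_k = -24 + (k - 1)·(-1).
c_{20} = -43; S = 20·(-24 + (-43))/2 = -670.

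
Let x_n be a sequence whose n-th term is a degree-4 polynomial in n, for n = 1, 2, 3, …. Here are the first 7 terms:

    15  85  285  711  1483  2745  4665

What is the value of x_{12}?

1st diffs: 70, 200, 426, 772, 1262, 1920.
2nd diffs: 130, 226, 346, 490, 658.
3rd diffs: 96, 120, 144, 168.
4th diffs: 24, 24, 24 (constant).
Newton forward-difference form: x_n = 15 + 70·C(n-1,1) + 130·C(n-1,2) + 96·C(n-1,3) + 24·C(n-1,4).
At n = 12: n-1 = 11, so x_{12} = 15 + 770 + 7150 + 15840 + 7920 = 31695.

31695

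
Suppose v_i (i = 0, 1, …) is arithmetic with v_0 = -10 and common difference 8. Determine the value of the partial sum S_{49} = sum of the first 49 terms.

v_i = -10 + (i - 0)·8.
v_{48} = 374; S = 49·(-10 + 374)/2 = 8918.

8918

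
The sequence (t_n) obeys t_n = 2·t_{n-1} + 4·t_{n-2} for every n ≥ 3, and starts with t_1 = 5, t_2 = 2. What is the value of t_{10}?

Compute successive terms:
t_3 = 24, t_4 = 56, t_5 = 208, t_6 = 640, t_7 = 2112, t_8 = 6784, t_9 = 22016, t_{10} = 71168.

71168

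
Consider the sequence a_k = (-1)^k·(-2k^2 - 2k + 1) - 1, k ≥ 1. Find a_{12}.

-312

(-1)^12 = 1; -2k^2 - 2k + 1 at k=12 is -311; so a_{12} = -312.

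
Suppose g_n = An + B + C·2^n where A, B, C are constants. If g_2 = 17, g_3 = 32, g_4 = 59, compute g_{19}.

Write the equations: 2A + B + 4C = 17; 3A + B + 8C = 32; 4A + B + 16C = 59.
Subtracting the first from the second: A + 4C = 15.
Subtracting the second from the third: A + 8C = 27.
Solving: C = 3, A = 3, then B = -1.
Hence g_{19} = 3·19 + (-1) + 3·524288 = 1572920.

1572920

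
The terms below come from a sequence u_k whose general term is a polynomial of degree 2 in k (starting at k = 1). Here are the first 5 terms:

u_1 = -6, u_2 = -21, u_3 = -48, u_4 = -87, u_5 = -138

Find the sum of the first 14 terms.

1st diffs: -15, -27, -39, -51.
2nd diffs: -12, -12, -12 (constant).
Newton forward-difference form: u_k = -6 + (-15)·C(k-1,1) + (-12)·C(k-1,2).
Continuing: …, -201, -276, -363, -462, …, u_{14} = -1137.
Summing k = 1..14 (14 terms) gives -5817.

-5817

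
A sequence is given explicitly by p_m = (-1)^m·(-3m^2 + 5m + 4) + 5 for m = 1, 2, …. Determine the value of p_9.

(-1)^9 = -1; -3m^2 + 5m + 4 at m=9 is -194; so p_9 = 199.

199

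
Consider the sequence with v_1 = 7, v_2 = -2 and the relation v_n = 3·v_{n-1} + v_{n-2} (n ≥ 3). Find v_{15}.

608761

Applying the relation repeatedly:
v_3 = 1, v_4 = 1, v_5 = 4, …, v_{12} = 16897, v_{13} = 55807, v_{14} = 184318, v_{15} = 608761.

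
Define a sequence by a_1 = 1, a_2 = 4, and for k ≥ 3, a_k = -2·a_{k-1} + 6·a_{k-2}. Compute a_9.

a_3 = -2, a_4 = 28, a_5 = -68, a_6 = 304, a_7 = -1016, a_8 = 3856, a_9 = -13808.

-13808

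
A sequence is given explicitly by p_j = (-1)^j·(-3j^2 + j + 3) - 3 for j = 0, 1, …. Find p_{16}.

-752

(-1)^16 = 1; -3j^2 + j + 3 at j=16 is -749; so p_{16} = -752.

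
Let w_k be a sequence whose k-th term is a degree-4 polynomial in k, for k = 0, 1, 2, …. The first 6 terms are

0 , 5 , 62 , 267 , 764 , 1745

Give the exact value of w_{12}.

48372

1st diffs: 5, 57, 205, 497, 981.
2nd diffs: 52, 148, 292, 484.
3rd diffs: 96, 144, 192.
4th diffs: 48, 48 (constant).
Newton forward-difference form: w_k = 5·C(k,1) + 52·C(k,2) + 96·C(k,3) + 48·C(k,4).
At k = 12: k = 12, so w_{12} = 60 + 3432 + 21120 + 23760 = 48372.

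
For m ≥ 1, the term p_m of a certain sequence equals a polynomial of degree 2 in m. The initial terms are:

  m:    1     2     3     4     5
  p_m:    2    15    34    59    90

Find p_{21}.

1402

1st diffs: 13, 19, 25, 31.
2nd diffs: 6, 6, 6 (constant).
Newton forward-difference form: p_m = 2 + 13·C(m-1,1) + 6·C(m-1,2).
At m = 21: m-1 = 20, so p_{21} = 2 + 260 + 1140 = 1402.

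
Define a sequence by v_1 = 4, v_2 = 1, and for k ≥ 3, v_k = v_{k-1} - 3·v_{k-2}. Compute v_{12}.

-119

Iterate the recurrence:
v_3 = -11  v_4 = -14  v_5 = 19  v_6 = 61  v_7 = 4  v_8 = -179  v_9 = -191  v_{10} = 346  v_{11} = 919  v_{12} = -119.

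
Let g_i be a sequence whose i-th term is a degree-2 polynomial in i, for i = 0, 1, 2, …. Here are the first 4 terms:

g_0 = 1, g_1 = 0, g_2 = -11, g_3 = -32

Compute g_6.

1st diffs: -1, -11, -21.
2nd diffs: -10, -10 (constant).
Newton forward-difference form: g_i = 1 + (-1)·C(i,1) + (-10)·C(i,2).
At i = 6: i = 6, so g_6 = 1 - 6 - 150 = -155.

-155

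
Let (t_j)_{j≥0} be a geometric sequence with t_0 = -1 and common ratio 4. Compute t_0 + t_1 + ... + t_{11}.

-5592405

t_j = (-1)·4^(j-0).
S = (-1)·(4^12 - 1)/(4 - 1) = (-1)·(16777216 - 1)/(3) = -5592405.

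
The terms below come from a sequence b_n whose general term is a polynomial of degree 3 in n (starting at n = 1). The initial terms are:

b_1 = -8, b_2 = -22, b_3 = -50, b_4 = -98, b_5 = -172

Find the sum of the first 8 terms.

1st diffs: -14, -28, -48, -74.
2nd diffs: -14, -20, -26.
3rd diffs: -6, -6 (constant).
Newton forward-difference form: b_n = -8 + (-14)·C(n-1,1) + (-14)·C(n-1,2) + (-6)·C(n-1,3).
Continuing: -278, -422, -610.
Summing n = 1..8 (8 terms) gives -1660.

-1660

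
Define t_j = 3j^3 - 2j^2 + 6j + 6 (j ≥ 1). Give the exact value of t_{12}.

t_{12} = 3·12^3 - 2·12^2 + 6·12 + 6 = 4974.

4974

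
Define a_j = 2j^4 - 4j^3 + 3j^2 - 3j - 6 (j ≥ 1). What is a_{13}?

a_{13} = 2·13^4 - 4·13^3 + 3·13^2 - 3·13 - 6 = 48796.

48796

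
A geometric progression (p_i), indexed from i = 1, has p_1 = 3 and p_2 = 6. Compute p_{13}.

12288

Common ratio r = 2.
p_i = 3·2^(i-1).
p_{13} = 3·2^12 = 12288.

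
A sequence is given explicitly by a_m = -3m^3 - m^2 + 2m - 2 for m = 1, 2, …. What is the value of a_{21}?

-28184

a_{21} = -3·21^3 - 1·21^2 + 2·21 - 2 = -28184.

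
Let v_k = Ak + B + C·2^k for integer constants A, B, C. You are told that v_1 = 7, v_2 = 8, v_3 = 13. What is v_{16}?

Plug in k = 1, 2, 3: A + B + 2C = 7; 2A + B + 4C = 8; 3A + B + 8C = 13.
Subtracting the first from the second: A + 2C = 1.
Subtracting the second from the third: A + 4C = 5.
Solving: C = 2, A = -3, then B = 6.
Hence v_{16} = -3·16 + 6 + 2·65536 = 131030.

131030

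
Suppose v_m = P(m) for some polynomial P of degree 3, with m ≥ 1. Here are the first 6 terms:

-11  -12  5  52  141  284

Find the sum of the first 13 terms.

13507

1st diffs: -1, 17, 47, 89, 143.
2nd diffs: 18, 30, 42, 54.
3rd diffs: 12, 12, 12 (constant).
Newton forward-difference form: v_m = -11 + (-1)·C(m-1,1) + 18·C(m-1,2) + 12·C(m-1,3).
Continuing: …, 493, 780, 1157, 1636, …, v_{13} = 3805.
Summing m = 1..13 (13 terms) gives 13507.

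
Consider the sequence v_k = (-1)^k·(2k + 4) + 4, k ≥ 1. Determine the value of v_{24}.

56

(-1)^24 = 1; 2k + 4 at k=24 is 52; so v_{24} = 56.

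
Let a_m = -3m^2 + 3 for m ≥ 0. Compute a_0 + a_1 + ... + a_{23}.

Over m = 0..23: Σm = 276, Σm² = 4324.
Total = (-3)·4324 + (3)·24 = -12900.

-12900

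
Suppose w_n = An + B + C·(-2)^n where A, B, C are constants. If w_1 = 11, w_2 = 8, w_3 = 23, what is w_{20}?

At n = 1, 2, 3: A + B - 2C = 11; 2A + B + 4C = 8; 3A + B - 8C = 23.
Subtracting the first from the second: A + 6C = -3.
Subtracting the second from the third: A - 12C = 15.
Solving: C = -1, A = 3, then B = 6.
So w_n = 3·n + 6 + (-1)·(-2)^n; at n=20 this is -1048510.

-1048510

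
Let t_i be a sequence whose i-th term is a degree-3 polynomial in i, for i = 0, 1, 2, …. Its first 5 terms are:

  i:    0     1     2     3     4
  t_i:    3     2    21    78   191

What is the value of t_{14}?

1st diffs: -1, 19, 57, 113.
2nd diffs: 20, 38, 56.
3rd diffs: 18, 18 (constant).
Newton forward-difference form: t_i = 3 + (-1)·C(i,1) + 20·C(i,2) + 18·C(i,3).
At i = 14: i = 14, so t_{14} = 3 - 14 + 1820 + 6552 = 8361.

8361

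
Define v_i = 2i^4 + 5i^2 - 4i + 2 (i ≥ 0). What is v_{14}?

v_{14} = 2·14^4 + 5·14^2 - 4·14 + 2 = 77758.

77758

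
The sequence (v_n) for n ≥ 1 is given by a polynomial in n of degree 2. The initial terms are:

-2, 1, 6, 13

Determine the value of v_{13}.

1st diffs: 3, 5, 7.
2nd diffs: 2, 2 (constant).
So v_n = n^2 - 3.
Evaluating at n = 13 gives v_{13} = 166.

166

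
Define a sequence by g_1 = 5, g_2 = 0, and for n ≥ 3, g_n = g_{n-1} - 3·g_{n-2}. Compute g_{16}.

16185

Applying the relation repeatedly:
g_3 = -15  g_4 = -15  g_5 = 30  …  g_{13} = -3795  g_{14} = -2400  g_{15} = 8985  g_{16} = 16185.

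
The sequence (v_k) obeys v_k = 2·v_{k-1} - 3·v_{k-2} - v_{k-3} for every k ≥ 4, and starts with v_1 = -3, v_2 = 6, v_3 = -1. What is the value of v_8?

v_4 = -17  v_5 = -37  v_6 = -22  v_7 = 84  v_8 = 271.

271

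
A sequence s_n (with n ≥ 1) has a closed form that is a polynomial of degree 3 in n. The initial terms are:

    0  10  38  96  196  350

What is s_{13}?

1st diffs: 10, 28, 58, 100, 154.
2nd diffs: 18, 30, 42, 54.
3rd diffs: 12, 12, 12 (constant).
So s_n = 2n^3 - 3n^2 + 5n - 4.
Evaluating at n = 13 gives s_{13} = 3948.

3948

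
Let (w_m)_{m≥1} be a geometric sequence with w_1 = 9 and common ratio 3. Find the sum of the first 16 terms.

193710240

w_m = 9·3^(m-1).
S = 9·(3^16 - 1)/(3 - 1) = 9·(43046721 - 1)/(2) = 193710240.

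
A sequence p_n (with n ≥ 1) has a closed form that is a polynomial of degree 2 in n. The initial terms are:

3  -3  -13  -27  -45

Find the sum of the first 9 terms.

1st diffs: -6, -10, -14, -18.
2nd diffs: -4, -4, -4 (constant).
Newton forward-difference form: p_n = 3 + (-6)·C(n-1,1) + (-4)·C(n-1,2).
Continuing: -67, -93, -123, -157.
Summing n = 1..9 (9 terms) gives -525.

-525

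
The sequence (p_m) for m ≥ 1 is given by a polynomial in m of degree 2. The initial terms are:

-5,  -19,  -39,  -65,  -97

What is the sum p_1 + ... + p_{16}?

-5120

1st diffs: -14, -20, -26, -32.
2nd diffs: -6, -6, -6 (constant).
So p_m = -3m^2 - 5m + 3.
Continuing: …, -135, -179, -229, -285, …, p_{16} = -845.
Summing m = 1..16 (16 terms) gives -5120.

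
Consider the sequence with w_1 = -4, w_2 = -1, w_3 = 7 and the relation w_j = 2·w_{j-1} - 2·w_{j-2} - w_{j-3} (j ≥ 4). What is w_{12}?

Iterate the recurrence:
w_4 = 20, w_5 = 27, w_6 = 7, w_7 = -60, w_8 = -161, w_9 = -209, w_{10} = -36, w_{11} = 507, w_{12} = 1295.

1295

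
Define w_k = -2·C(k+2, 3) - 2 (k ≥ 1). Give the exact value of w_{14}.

C(16, 3) = 560, so w_{14} = -1122.

-1122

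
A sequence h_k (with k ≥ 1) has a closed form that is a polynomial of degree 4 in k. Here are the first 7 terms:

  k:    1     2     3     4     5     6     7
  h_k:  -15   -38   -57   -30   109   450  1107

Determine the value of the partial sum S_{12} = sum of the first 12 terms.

38980

1st diffs: -23, -19, 27, 139, 341, 657.
2nd diffs: 4, 46, 112, 202, 316.
3rd diffs: 42, 66, 90, 114.
4th diffs: 24, 24, 24 (constant).
So h_k = k^4 - 3k^3 - 5k^2 - 2k - 6.
Continuing: …, 2218, 3945, 6474, 10015, …, h_{12} = 14802.
Summing k = 1..12 (12 terms) gives 38980.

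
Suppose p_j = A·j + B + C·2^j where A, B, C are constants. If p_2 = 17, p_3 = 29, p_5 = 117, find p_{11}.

8157

Plug in j = 2, 3, 5: 2A + B + 4C = 17; 3A + B + 8C = 29; 5A + B + 32C = 117.
Subtracting the first from the second: A + 4C = 12.
Subtracting the second from the third: 2A + 24C = 88.
Solving: C = 4, A = -4, then B = 9.
So p_j = -4·j + 9 + 4·2^j; at j=11 this is 8157.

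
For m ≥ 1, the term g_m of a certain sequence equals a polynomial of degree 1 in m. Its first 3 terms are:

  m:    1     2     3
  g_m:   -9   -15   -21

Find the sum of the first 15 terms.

1st diffs: -6, -6 (constant).
So g_m = -6m - 3.
Continuing: …, -27, -33, -39, -45, …, g_{15} = -93.
Summing m = 1..15 (15 terms) gives -765.

-765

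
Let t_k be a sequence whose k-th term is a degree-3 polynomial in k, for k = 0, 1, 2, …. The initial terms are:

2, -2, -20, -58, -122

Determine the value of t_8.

-758

1st diffs: -4, -18, -38, -64.
2nd diffs: -14, -20, -26.
3rd diffs: -6, -6 (constant).
Newton forward-difference form: t_k = 2 + (-4)·C(k,1) + (-14)·C(k,2) + (-6)·C(k,3).
At k = 8: k = 8, so t_8 = 2 - 32 - 392 - 336 = -758.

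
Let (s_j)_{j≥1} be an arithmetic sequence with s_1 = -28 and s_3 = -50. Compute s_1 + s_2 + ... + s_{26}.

-4303

Common difference d = (-50 - (-28)) / (3 - 1) = -11.
s_j = -28 + (j - 1)·(-11).
s_{26} = -303; S = 26·(-28 + (-303))/2 = -4303.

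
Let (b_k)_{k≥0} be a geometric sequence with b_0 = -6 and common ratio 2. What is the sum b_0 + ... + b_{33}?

-103079215098

b_k = (-6)·2^(k-0).
S = (-6)·(2^34 - 1)/(2 - 1) = (-6)·(17179869184 - 1)/(1) = -103079215098.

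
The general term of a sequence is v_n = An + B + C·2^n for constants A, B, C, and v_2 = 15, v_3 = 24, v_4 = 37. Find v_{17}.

Plug in n = 2, 3, 4: 2A + B + 4C = 15; 3A + B + 8C = 24; 4A + B + 16C = 37.
Subtracting the first from the second: A + 4C = 9.
Subtracting the second from the third: A + 8C = 13.
Solving: C = 1, A = 5, then B = 1.
Therefore v_{17} = 85 + 1 + 1·131072 = 131158.

131158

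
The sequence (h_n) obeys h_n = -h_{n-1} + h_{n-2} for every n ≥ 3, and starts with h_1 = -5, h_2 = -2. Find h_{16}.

Step forward from the initial values:
h_3 = -3; h_4 = 1; h_5 = -4; …; h_{13} = -157; h_{14} = 254; h_{15} = -411; h_{16} = 665.

665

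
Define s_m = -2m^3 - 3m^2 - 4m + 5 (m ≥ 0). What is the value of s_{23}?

s_{23} = -2·23^3 - 3·23^2 - 4·23 + 5 = -26008.

-26008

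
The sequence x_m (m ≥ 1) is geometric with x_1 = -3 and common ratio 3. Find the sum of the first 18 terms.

-581130732

x_m = (-3)·3^(m-1).
S = (-3)·(3^18 - 1)/(3 - 1) = (-3)·(387420489 - 1)/(2) = -581130732.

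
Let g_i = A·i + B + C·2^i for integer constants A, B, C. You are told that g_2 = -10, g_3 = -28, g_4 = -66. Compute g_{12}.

-20450

At i = 2, 3, 4: 2A + B + 4C = -10; 3A + B + 8C = -28; 4A + B + 16C = -66.
Subtracting the first from the second: A + 4C = -18.
Subtracting the second from the third: A + 8C = -38.
Solving: C = -5, A = 2, then B = 6.
Hence g_{12} = 2·12 + 6 + (-5)·4096 = -20450.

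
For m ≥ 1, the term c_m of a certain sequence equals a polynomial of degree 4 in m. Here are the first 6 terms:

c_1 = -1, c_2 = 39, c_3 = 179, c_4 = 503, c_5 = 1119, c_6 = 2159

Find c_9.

1st diffs: 40, 140, 324, 616, 1040.
2nd diffs: 100, 184, 292, 424.
3rd diffs: 84, 108, 132.
4th diffs: 24, 24 (constant).
Newton forward-difference form: c_m = -1 + 40·C(m-1,1) + 100·C(m-1,2) + 84·C(m-1,3) + 24·C(m-1,4).
At m = 9: m-1 = 8, so c_9 = -1 + 320 + 2800 + 4704 + 1680 = 9503.

9503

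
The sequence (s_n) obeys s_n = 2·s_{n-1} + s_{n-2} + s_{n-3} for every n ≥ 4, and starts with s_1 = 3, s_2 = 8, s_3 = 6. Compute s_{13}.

Compute successive terms:
s_4 = 23, s_5 = 60, s_6 = 149, s_7 = 381, s_8 = 971, s_9 = 2472, s_{10} = 6296, s_{11} = 16035, s_{12} = 40838, s_{13} = 104007.

104007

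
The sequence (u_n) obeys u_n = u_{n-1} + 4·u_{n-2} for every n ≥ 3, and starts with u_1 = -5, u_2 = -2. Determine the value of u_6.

Compute successive terms:
u_3 = -22;  u_4 = -30;  u_5 = -118;  u_6 = -238.

-238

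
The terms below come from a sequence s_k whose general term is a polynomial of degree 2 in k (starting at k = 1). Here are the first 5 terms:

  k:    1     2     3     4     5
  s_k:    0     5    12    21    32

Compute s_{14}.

221

1st diffs: 5, 7, 9, 11.
2nd diffs: 2, 2, 2 (constant).
So s_k = k^2 + 2k - 3.
Evaluating at k = 14 gives s_{14} = 221.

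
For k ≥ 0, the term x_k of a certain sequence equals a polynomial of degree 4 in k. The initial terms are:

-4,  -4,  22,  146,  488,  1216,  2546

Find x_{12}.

41312

1st diffs: 0, 26, 124, 342, 728, 1330.
2nd diffs: 26, 98, 218, 386, 602.
3rd diffs: 72, 120, 168, 216.
4th diffs: 48, 48, 48 (constant).
Newton forward-difference form: x_k = -4 + 26·C(k,2) + 72·C(k,3) + 48·C(k,4).
At k = 12: k = 12, so x_{12} = -4 + 1716 + 15840 + 23760 = 41312.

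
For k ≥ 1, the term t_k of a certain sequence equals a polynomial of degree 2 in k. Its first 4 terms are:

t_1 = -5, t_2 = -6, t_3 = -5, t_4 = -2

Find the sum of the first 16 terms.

920

1st diffs: -1, 1, 3.
2nd diffs: 2, 2 (constant).
Newton forward-difference form: t_k = -5 + (-1)·C(k-1,1) + 2·C(k-1,2).
Continuing: …, 3, 10, 19, 30, …, t_{16} = 190.
Summing k = 1..16 (16 terms) gives 920.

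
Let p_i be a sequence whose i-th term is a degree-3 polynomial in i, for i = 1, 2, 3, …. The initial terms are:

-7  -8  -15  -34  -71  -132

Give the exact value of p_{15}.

-2751

1st diffs: -1, -7, -19, -37, -61.
2nd diffs: -6, -12, -18, -24.
3rd diffs: -6, -6, -6 (constant).
Newton forward-difference form: p_i = -7 + (-1)·C(i-1,1) + (-6)·C(i-1,2) + (-6)·C(i-1,3).
At i = 15: i-1 = 14, so p_{15} = -7 - 14 - 546 - 2184 = -2751.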